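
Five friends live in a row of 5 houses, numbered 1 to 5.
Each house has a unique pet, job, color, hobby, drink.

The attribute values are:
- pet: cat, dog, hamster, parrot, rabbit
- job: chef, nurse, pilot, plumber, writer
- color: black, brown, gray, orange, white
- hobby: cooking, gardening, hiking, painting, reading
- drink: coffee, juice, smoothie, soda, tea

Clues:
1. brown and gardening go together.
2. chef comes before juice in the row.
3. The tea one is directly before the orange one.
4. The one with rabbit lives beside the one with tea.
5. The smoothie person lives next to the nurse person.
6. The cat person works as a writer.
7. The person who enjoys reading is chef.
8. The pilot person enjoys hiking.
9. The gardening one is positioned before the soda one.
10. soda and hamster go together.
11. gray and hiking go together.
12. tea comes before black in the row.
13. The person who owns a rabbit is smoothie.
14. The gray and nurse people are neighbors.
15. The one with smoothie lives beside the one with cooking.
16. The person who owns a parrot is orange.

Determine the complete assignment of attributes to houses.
Solution:

House | Pet | Job | Color | Hobby | Drink
-----------------------------------------
  1   | rabbit | pilot | gray | hiking | smoothie
  2   | dog | nurse | white | cooking | tea
  3   | parrot | chef | orange | reading | coffee
  4   | cat | writer | brown | gardening | juice
  5   | hamster | plumber | black | painting | soda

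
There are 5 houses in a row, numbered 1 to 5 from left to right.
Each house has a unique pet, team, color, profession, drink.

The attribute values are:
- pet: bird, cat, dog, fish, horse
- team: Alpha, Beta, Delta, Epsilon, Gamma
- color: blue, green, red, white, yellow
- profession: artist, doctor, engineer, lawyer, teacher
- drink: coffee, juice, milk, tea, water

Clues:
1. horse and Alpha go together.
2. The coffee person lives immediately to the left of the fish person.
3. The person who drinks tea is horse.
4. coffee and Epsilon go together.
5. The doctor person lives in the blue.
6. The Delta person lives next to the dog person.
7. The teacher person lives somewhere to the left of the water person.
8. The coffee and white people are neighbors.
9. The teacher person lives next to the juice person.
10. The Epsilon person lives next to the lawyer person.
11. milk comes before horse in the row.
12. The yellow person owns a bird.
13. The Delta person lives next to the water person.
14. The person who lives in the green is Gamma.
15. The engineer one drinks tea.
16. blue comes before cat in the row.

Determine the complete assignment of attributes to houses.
Solution:

House | Pet | Team | Color | Profession | Drink
-----------------------------------------------
  1   | bird | Epsilon | yellow | teacher | coffee
  2   | fish | Delta | white | lawyer | juice
  3   | dog | Beta | blue | doctor | water
  4   | cat | Gamma | green | artist | milk
  5   | horse | Alpha | red | engineer | tea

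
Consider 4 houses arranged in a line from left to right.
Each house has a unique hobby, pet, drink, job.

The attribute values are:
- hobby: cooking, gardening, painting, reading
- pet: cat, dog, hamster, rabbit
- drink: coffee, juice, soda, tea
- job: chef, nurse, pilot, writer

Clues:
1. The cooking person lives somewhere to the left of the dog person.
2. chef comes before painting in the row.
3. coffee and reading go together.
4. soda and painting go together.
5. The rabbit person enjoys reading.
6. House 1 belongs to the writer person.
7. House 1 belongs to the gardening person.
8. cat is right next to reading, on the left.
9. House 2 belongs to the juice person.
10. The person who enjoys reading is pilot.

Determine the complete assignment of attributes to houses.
Solution:

House | Hobby | Pet | Drink | Job
---------------------------------
  1   | gardening | hamster | tea | writer
  2   | cooking | cat | juice | chef
  3   | reading | rabbit | coffee | pilot
  4   | painting | dog | soda | nurse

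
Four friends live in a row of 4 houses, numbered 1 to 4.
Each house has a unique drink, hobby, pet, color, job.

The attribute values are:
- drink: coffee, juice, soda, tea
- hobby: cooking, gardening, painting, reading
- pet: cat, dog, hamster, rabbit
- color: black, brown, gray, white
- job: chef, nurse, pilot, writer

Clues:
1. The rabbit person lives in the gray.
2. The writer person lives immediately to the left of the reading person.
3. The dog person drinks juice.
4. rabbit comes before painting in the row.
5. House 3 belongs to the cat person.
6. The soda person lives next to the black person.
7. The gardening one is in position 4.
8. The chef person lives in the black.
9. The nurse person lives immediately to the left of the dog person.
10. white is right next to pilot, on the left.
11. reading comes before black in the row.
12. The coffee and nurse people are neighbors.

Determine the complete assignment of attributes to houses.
Solution:

House | Drink | Hobby | Pet | Color | Job
-----------------------------------------
  1   | tea | cooking | hamster | white | writer
  2   | coffee | reading | rabbit | gray | pilot
  3   | soda | painting | cat | brown | nurse
  4   | juice | gardening | dog | black | chef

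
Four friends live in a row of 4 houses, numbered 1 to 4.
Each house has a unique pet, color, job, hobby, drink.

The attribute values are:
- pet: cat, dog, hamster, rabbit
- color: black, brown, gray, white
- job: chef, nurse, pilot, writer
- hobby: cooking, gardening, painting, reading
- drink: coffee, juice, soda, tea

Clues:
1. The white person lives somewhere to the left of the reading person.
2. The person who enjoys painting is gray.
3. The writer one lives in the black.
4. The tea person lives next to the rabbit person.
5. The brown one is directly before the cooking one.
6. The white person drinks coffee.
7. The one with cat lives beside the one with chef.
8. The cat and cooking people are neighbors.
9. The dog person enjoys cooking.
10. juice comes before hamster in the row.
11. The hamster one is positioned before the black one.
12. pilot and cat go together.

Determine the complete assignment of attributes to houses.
Solution:

House | Pet | Color | Job | Hobby | Drink
-----------------------------------------
  1   | cat | brown | pilot | gardening | juice
  2   | dog | white | chef | cooking | coffee
  3   | hamster | gray | nurse | painting | tea
  4   | rabbit | black | writer | reading | soda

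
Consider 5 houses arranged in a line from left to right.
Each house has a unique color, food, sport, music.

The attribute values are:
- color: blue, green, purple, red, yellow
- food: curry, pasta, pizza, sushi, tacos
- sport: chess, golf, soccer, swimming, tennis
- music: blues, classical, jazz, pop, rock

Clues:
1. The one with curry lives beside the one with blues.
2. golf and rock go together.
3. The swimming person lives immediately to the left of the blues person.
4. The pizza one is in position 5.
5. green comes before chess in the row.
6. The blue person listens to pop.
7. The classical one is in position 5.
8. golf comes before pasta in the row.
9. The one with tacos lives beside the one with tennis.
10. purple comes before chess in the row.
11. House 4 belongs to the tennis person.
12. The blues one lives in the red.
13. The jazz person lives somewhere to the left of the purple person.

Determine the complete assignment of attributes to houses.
Solution:

House | Color | Food | Sport | Music
------------------------------------
  1   | green | curry | swimming | jazz
  2   | red | sushi | soccer | blues
  3   | purple | tacos | golf | rock
  4   | blue | pasta | tennis | pop
  5   | yellow | pizza | chess | classical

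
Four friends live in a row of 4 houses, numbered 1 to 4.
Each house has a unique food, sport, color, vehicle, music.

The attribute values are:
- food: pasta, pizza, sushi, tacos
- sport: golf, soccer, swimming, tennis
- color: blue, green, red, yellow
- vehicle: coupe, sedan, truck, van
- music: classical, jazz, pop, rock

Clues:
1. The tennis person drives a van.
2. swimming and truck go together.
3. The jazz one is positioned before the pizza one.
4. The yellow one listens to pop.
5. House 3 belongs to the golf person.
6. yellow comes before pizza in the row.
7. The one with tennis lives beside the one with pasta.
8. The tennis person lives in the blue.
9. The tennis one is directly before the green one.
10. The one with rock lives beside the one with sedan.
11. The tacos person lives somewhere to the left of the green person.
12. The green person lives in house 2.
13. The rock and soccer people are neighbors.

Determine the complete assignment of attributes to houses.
Solution:

House | Food | Sport | Color | Vehicle | Music
----------------------------------------------
  1   | tacos | tennis | blue | van | rock
  2   | pasta | soccer | green | sedan | jazz
  3   | sushi | golf | yellow | coupe | pop
  4   | pizza | swimming | red | truck | classical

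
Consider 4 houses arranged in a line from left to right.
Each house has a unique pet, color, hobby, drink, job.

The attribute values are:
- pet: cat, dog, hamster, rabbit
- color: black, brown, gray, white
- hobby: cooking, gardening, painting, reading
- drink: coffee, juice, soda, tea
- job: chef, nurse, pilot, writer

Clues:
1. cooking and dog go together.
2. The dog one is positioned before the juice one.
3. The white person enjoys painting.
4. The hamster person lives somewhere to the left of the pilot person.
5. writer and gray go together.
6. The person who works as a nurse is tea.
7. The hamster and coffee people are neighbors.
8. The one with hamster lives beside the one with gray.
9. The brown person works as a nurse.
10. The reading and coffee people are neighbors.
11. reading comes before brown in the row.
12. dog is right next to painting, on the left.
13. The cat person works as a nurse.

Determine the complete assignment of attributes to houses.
Solution:

House | Pet | Color | Hobby | Drink | Job
-----------------------------------------
  1   | hamster | black | reading | soda | chef
  2   | dog | gray | cooking | coffee | writer
  3   | rabbit | white | painting | juice | pilot
  4   | cat | brown | gardening | tea | nurse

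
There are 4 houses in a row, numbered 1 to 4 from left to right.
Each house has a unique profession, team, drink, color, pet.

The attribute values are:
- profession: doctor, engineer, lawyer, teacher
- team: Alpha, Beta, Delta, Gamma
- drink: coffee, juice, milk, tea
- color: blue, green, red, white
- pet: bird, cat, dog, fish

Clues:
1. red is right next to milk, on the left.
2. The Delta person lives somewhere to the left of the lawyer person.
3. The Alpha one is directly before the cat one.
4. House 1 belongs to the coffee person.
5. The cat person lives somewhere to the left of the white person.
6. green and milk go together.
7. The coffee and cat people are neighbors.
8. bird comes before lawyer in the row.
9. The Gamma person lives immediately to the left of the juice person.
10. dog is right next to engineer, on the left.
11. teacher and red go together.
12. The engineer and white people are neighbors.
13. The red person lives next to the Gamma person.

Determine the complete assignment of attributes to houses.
Solution:

House | Profession | Team | Drink | Color | Pet
-----------------------------------------------
  1   | teacher | Alpha | coffee | red | dog
  2   | engineer | Gamma | milk | green | cat
  3   | doctor | Delta | juice | white | bird
  4   | lawyer | Beta | tea | blue | fish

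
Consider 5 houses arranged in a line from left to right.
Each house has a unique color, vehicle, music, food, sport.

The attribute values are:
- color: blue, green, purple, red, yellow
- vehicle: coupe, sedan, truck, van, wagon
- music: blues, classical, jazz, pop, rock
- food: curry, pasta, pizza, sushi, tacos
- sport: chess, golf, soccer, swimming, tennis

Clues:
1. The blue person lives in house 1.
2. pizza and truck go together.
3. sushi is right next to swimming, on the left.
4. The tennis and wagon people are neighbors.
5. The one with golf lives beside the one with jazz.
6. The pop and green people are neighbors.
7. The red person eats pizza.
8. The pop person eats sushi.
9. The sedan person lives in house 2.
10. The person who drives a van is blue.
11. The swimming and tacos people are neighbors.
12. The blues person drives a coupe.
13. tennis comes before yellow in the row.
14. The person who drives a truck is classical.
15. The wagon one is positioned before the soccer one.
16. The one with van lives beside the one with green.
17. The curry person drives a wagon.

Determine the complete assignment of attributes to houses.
Solution:

House | Color | Vehicle | Music | Food | Sport
----------------------------------------------
  1   | blue | van | pop | sushi | golf
  2   | green | sedan | jazz | pasta | swimming
  3   | purple | coupe | blues | tacos | tennis
  4   | yellow | wagon | rock | curry | chess
  5   | red | truck | classical | pizza | soccer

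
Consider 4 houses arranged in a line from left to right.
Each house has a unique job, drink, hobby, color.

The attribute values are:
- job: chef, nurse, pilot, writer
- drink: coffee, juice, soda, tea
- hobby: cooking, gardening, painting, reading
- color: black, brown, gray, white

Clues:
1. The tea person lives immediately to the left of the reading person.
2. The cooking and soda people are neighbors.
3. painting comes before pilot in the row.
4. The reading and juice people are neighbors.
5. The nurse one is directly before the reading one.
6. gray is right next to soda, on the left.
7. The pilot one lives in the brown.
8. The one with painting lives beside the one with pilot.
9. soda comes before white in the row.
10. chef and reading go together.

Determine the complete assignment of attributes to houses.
Solution:

House | Job | Drink | Hobby | Color
-----------------------------------
  1   | nurse | tea | cooking | gray
  2   | chef | soda | reading | black
  3   | writer | juice | painting | white
  4   | pilot | coffee | gardening | brown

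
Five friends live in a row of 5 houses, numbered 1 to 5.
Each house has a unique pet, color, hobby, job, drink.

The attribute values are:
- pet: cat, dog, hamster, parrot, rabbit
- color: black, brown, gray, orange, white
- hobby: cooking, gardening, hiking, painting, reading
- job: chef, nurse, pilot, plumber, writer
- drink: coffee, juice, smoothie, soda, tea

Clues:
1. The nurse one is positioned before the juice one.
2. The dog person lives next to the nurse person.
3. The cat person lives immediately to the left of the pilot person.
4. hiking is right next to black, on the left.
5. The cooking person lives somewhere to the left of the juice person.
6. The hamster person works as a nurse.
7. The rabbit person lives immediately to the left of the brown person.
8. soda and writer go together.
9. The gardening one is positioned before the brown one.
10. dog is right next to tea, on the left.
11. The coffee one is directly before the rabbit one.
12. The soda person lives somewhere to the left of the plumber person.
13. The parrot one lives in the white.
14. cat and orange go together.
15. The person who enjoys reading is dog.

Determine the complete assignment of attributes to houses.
Solution:

House | Pet | Color | Hobby | Job | Drink
-----------------------------------------
  1   | cat | orange | hiking | chef | coffee
  2   | rabbit | black | gardening | pilot | smoothie
  3   | dog | brown | reading | writer | soda
  4   | hamster | gray | cooking | nurse | tea
  5   | parrot | white | painting | plumber | juice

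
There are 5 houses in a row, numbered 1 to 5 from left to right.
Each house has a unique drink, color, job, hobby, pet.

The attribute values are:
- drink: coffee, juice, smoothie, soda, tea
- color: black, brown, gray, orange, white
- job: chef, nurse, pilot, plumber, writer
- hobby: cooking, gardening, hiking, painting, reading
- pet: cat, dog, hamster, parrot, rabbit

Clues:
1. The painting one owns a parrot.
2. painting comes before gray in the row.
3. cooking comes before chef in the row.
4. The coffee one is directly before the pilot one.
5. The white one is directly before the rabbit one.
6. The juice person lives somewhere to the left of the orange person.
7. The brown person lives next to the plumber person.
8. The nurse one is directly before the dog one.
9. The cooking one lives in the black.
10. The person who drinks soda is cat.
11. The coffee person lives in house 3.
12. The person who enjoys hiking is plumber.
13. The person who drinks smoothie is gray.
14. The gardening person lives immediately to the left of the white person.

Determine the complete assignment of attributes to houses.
Solution:

House | Drink | Color | Job | Hobby | Pet
-----------------------------------------
  1   | soda | brown | nurse | gardening | cat
  2   | juice | white | plumber | hiking | dog
  3   | coffee | black | writer | cooking | rabbit
  4   | tea | orange | pilot | painting | parrot
  5   | smoothie | gray | chef | reading | hamster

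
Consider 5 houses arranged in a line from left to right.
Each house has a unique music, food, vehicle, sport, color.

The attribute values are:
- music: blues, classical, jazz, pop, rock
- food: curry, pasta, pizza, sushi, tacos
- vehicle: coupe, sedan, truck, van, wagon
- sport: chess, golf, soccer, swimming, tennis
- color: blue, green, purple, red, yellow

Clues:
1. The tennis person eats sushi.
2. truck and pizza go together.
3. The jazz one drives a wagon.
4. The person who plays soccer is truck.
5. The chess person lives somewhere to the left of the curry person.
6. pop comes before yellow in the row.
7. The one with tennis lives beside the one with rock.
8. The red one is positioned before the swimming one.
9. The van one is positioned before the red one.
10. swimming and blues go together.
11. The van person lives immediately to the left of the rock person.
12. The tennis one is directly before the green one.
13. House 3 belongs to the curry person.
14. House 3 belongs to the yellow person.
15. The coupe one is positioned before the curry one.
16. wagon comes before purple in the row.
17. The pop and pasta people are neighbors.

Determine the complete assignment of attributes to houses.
Solution:

House | Music | Food | Vehicle | Sport | Color
----------------------------------------------
  1   | pop | sushi | van | tennis | blue
  2   | rock | pasta | coupe | chess | green
  3   | jazz | curry | wagon | golf | yellow
  4   | classical | pizza | truck | soccer | red
  5   | blues | tacos | sedan | swimming | purple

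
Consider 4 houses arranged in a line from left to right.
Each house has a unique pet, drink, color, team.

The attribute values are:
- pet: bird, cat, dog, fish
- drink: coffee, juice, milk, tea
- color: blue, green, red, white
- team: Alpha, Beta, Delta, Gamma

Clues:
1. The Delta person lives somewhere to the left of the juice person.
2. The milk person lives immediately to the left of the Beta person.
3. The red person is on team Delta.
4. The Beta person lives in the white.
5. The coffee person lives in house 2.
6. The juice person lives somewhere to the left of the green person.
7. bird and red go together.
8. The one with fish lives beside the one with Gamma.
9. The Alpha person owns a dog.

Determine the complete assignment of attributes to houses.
Solution:

House | Pet | Drink | Color | Team
----------------------------------
  1   | bird | milk | red | Delta
  2   | fish | coffee | white | Beta
  3   | cat | juice | blue | Gamma
  4   | dog | tea | green | Alpha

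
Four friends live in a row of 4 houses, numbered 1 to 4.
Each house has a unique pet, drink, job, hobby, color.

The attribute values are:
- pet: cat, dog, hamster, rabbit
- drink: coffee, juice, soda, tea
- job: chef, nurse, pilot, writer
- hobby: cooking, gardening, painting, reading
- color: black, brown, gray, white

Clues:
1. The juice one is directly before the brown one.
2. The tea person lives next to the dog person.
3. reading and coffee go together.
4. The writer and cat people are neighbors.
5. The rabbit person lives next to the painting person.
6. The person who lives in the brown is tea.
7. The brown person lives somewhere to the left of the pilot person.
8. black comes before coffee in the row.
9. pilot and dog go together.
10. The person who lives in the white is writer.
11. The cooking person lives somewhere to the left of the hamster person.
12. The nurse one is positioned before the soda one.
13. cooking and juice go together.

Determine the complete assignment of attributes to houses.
Solution:

House | Pet | Drink | Job | Hobby | Color
-----------------------------------------
  1   | rabbit | juice | writer | cooking | white
  2   | cat | tea | nurse | painting | brown
  3   | dog | soda | pilot | gardening | black
  4   | hamster | coffee | chef | reading | gray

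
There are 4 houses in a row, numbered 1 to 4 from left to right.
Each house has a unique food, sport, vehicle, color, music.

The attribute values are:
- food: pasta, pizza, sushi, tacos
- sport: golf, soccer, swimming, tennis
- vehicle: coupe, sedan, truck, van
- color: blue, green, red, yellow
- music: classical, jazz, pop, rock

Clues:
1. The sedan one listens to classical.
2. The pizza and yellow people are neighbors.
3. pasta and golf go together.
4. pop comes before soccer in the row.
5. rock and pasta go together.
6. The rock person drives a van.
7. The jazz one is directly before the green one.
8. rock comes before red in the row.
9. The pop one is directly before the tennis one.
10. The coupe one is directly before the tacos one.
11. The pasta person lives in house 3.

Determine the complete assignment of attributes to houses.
Solution:

House | Food | Sport | Vehicle | Color | Music
----------------------------------------------
  1   | pizza | swimming | coupe | blue | pop
  2   | tacos | tennis | truck | yellow | jazz
  3   | pasta | golf | van | green | rock
  4   | sushi | soccer | sedan | red | classical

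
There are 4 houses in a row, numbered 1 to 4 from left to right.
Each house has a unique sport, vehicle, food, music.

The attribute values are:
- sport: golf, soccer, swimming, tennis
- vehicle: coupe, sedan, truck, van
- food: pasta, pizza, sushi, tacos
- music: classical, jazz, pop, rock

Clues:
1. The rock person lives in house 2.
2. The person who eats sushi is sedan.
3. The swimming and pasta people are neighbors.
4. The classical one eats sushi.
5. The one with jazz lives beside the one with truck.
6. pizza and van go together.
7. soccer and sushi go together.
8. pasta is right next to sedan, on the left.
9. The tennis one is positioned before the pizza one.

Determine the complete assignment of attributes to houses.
Solution:

House | Sport | Vehicle | Food | Music
--------------------------------------
  1   | swimming | coupe | tacos | jazz
  2   | tennis | truck | pasta | rock
  3   | soccer | sedan | sushi | classical
  4   | golf | van | pizza | pop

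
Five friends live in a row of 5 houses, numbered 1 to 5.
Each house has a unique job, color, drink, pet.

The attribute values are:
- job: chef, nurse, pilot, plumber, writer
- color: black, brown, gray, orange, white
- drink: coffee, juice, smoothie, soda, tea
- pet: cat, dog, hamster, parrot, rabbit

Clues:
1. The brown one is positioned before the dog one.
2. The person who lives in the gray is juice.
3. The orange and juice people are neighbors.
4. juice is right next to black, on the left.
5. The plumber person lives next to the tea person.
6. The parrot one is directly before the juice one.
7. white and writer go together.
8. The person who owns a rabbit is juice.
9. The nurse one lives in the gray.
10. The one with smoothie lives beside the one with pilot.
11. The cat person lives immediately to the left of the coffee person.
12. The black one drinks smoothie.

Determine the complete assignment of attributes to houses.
Solution:

House | Job | Color | Drink | Pet
---------------------------------
  1   | chef | orange | soda | parrot
  2   | nurse | gray | juice | rabbit
  3   | plumber | black | smoothie | hamster
  4   | pilot | brown | tea | cat
  5   | writer | white | coffee | dog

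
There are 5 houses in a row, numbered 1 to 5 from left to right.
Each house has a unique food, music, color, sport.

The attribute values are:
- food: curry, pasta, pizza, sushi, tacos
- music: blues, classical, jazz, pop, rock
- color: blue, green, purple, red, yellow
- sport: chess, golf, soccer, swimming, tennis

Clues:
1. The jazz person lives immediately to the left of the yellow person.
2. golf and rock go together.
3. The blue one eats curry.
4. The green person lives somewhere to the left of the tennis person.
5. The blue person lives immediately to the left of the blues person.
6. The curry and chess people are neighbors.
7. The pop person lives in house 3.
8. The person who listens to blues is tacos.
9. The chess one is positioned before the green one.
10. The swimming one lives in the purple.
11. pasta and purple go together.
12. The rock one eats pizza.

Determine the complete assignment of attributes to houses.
Solution:

House | Food | Music | Color | Sport
------------------------------------
  1   | curry | jazz | blue | soccer
  2   | tacos | blues | yellow | chess
  3   | pasta | pop | purple | swimming
  4   | pizza | rock | green | golf
  5   | sushi | classical | red | tennis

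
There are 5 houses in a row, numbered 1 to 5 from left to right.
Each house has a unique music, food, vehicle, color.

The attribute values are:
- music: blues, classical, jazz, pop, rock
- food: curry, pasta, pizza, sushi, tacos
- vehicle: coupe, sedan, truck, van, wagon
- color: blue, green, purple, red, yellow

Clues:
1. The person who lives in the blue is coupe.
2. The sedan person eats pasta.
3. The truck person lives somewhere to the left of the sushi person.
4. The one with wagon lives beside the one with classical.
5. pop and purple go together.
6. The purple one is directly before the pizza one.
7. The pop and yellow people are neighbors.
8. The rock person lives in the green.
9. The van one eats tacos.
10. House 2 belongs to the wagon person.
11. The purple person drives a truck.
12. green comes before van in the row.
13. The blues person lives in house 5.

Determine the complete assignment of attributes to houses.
Solution:

House | Music | Food | Vehicle | Color
--------------------------------------
  1   | pop | curry | truck | purple
  2   | jazz | pizza | wagon | yellow
  3   | classical | sushi | coupe | blue
  4   | rock | pasta | sedan | green
  5   | blues | tacos | van | red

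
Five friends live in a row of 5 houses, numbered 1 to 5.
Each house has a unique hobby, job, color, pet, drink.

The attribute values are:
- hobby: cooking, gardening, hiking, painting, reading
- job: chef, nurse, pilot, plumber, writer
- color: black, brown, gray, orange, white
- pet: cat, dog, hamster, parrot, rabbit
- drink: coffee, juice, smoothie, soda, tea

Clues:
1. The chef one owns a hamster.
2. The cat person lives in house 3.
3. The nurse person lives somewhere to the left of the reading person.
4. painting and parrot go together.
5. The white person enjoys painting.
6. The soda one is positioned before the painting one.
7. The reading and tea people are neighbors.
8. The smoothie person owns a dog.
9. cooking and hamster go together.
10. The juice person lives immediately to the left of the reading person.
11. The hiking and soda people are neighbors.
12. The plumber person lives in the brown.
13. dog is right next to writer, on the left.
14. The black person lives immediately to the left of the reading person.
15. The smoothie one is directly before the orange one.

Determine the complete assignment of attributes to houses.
Solution:

House | Hobby | Job | Color | Pet | Drink
-----------------------------------------
  1   | gardening | nurse | black | rabbit | juice
  2   | reading | plumber | brown | dog | smoothie
  3   | hiking | writer | orange | cat | tea
  4   | cooking | chef | gray | hamster | soda
  5   | painting | pilot | white | parrot | coffee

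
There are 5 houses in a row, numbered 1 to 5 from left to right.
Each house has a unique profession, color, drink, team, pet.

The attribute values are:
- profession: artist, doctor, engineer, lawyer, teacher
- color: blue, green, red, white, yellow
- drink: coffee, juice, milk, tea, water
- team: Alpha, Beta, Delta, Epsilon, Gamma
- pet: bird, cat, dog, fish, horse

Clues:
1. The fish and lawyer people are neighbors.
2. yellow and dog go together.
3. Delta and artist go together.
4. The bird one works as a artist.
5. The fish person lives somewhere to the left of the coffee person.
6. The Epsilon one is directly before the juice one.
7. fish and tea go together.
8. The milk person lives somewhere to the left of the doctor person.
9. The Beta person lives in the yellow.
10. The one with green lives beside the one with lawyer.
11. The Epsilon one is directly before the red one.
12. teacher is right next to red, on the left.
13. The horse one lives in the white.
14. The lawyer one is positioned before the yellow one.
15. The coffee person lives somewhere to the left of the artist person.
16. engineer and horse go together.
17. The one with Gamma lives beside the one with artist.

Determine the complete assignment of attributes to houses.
Solution:

House | Profession | Color | Drink | Team | Pet
-----------------------------------------------
  1   | teacher | green | tea | Epsilon | fish
  2   | lawyer | red | juice | Alpha | cat
  3   | engineer | white | coffee | Gamma | horse
  4   | artist | blue | milk | Delta | bird
  5   | doctor | yellow | water | Beta | dog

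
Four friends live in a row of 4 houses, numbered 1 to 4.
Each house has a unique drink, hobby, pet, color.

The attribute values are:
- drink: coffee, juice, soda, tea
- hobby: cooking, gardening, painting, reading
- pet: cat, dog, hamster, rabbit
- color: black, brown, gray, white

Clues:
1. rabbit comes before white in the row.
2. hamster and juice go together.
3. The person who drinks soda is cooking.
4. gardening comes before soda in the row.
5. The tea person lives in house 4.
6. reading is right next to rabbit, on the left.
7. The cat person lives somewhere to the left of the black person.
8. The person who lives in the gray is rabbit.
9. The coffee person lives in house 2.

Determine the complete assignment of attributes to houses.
Solution:

House | Drink | Hobby | Pet | Color
-----------------------------------
  1   | juice | reading | hamster | brown
  2   | coffee | gardening | rabbit | gray
  3   | soda | cooking | cat | white
  4   | tea | painting | dog | black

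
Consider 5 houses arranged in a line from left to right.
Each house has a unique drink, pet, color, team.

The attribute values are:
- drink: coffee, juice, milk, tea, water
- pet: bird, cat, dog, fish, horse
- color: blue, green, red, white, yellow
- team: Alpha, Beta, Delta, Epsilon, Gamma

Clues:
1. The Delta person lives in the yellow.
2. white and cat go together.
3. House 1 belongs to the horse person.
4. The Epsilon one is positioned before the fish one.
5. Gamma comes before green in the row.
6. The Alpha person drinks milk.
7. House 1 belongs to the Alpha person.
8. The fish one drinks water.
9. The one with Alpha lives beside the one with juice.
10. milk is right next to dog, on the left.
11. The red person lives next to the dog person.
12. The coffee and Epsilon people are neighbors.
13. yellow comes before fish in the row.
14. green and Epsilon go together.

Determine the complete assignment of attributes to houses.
Solution:

House | Drink | Pet | Color | Team
----------------------------------
  1   | milk | horse | red | Alpha
  2   | juice | dog | yellow | Delta
  3   | coffee | cat | white | Gamma
  4   | tea | bird | green | Epsilon
  5   | water | fish | blue | Beta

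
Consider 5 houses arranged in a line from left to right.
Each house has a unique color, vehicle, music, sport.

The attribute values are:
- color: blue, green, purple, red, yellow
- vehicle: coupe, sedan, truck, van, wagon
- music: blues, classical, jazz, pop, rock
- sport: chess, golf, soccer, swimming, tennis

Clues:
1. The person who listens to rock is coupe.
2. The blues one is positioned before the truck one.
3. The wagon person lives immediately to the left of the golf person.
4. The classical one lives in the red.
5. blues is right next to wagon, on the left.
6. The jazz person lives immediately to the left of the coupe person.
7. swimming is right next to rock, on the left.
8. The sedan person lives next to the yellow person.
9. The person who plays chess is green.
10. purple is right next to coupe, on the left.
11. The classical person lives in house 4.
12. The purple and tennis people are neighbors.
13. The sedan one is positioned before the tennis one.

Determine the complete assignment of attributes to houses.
Solution:

House | Color | Vehicle | Music | Sport
---------------------------------------
  1   | purple | sedan | jazz | swimming
  2   | yellow | coupe | rock | tennis
  3   | green | van | blues | chess
  4   | red | wagon | classical | soccer
  5   | blue | truck | pop | golf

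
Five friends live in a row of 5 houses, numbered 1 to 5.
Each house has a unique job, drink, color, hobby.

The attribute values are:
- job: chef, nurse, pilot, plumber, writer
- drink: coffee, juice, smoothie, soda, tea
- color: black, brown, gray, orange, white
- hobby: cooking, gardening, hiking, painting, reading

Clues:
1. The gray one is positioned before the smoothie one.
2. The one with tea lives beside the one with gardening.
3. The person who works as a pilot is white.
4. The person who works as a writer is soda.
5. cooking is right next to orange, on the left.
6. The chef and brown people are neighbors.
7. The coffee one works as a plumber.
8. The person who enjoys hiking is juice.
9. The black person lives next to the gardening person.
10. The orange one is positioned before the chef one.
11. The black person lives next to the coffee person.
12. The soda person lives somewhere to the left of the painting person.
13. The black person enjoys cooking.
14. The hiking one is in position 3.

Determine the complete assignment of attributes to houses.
Solution:

House | Job | Drink | Color | Hobby
-----------------------------------
  1   | nurse | tea | black | cooking
  2   | plumber | coffee | orange | gardening
  3   | chef | juice | gray | hiking
  4   | writer | soda | brown | reading
  5   | pilot | smoothie | white | painting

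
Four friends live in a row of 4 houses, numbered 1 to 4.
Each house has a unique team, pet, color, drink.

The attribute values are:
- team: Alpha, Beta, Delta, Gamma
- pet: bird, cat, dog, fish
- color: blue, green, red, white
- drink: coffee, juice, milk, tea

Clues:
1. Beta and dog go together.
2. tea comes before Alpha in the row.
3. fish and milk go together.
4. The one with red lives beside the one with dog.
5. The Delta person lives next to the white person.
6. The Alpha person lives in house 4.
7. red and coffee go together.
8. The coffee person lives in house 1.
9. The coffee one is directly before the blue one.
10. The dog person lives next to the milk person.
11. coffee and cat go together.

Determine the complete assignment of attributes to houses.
Solution:

House | Team | Pet | Color | Drink
----------------------------------
  1   | Gamma | cat | red | coffee
  2   | Beta | dog | blue | tea
  3   | Delta | fish | green | milk
  4   | Alpha | bird | white | juice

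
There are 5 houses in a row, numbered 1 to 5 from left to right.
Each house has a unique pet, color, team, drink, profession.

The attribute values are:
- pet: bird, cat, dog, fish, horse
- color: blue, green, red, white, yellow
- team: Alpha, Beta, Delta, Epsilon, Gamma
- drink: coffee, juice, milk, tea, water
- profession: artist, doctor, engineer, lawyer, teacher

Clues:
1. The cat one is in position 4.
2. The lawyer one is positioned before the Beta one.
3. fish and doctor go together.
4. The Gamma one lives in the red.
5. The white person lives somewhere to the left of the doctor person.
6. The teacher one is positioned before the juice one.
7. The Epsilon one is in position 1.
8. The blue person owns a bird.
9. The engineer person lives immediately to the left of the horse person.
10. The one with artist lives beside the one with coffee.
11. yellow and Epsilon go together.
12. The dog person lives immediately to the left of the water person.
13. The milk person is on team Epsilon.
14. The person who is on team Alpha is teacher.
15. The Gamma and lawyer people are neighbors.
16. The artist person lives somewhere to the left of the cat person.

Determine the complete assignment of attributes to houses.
Solution:

House | Pet | Color | Team | Drink | Profession
-----------------------------------------------
  1   | dog | yellow | Epsilon | milk | engineer
  2   | horse | red | Gamma | water | artist
  3   | bird | blue | Delta | coffee | lawyer
  4   | cat | white | Alpha | tea | teacher
  5   | fish | green | Beta | juice | doctor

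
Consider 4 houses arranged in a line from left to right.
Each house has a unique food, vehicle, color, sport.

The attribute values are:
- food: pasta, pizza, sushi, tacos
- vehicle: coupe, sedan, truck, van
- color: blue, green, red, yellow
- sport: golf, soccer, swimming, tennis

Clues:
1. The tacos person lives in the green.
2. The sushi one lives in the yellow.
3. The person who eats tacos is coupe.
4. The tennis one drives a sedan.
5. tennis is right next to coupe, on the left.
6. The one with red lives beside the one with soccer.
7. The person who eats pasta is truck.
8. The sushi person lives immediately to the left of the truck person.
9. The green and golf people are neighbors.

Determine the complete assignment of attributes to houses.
Solution:

House | Food | Vehicle | Color | Sport
--------------------------------------
  1   | pizza | sedan | red | tennis
  2   | tacos | coupe | green | soccer
  3   | sushi | van | yellow | golf
  4   | pasta | truck | blue | swimming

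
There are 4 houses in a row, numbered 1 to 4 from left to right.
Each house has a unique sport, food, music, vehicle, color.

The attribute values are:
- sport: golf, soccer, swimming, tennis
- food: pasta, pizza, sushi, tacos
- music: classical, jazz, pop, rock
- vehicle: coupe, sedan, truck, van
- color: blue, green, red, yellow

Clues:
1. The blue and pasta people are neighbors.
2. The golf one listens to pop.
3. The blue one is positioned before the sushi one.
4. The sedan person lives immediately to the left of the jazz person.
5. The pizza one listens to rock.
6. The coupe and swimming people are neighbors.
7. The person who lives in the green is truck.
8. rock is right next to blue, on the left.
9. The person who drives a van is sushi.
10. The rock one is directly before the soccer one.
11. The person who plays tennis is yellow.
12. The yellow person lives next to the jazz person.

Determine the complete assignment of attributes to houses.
Solution:

House | Sport | Food | Music | Vehicle | Color
----------------------------------------------
  1   | tennis | pizza | rock | sedan | yellow
  2   | soccer | tacos | jazz | coupe | blue
  3   | swimming | pasta | classical | truck | green
  4   | golf | sushi | pop | van | red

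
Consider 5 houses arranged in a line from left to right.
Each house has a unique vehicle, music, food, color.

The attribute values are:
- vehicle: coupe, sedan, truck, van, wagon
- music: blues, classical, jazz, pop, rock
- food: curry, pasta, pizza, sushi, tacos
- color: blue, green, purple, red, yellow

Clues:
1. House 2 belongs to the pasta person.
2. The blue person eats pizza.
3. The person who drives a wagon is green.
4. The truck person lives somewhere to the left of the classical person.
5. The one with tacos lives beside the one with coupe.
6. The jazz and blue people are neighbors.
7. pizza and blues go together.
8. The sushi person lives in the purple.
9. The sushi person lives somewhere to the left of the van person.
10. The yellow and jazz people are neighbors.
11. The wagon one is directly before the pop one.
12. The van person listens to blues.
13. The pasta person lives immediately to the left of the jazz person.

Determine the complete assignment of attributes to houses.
Solution:

House | Vehicle | Music | Food | Color
--------------------------------------
  1   | wagon | rock | tacos | green
  2   | coupe | pop | pasta | yellow
  3   | truck | jazz | sushi | purple
  4   | van | blues | pizza | blue
  5   | sedan | classical | curry | red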